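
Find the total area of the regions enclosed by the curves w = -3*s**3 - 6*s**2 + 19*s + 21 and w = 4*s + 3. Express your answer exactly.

Set the curves equal: -3*s**3 - 6*s**2 + 19*s + 21 = 4*s + 3, so -3*s**3 - 6*s**2 + 15*s + 18 = 0, which factors as -3*(s - 2)*(s + 1)*(s + 3) = 0. The curves meet at s = -3, -1, 2.
On [-3, -1], w = 4*s + 3 is on top; that piece has area ∫[-3,-1] (-(-3*s**3 - 6*s**2 + 15*s + 18)) ds = 16.
On [-1, 2], w = -3*s**3 - 6*s**2 + 19*s + 21 is on top; that piece has area ∫[-1,2] (-3*s**3 - 6*s**2 + 15*s + 18) ds = 189/4.
Total enclosed area = 16 + 189/4 = 253/4.

253/4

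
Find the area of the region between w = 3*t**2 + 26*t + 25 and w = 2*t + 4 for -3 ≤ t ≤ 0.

38

The difference (3*t**2 + 26*t + 25) - (2*t + 4) = 3*t**2 + 24*t + 21 changes sign at t = -1 inside [-3, 0], so split the integral there.
∫[-3,-1] (3*t**2 + 24*t + 21) dt = -28; the area of that piece is 28.
∫[-1,0] (3*t**2 + 24*t + 21) dt = 10.
Total area = 28 + 10 = 38.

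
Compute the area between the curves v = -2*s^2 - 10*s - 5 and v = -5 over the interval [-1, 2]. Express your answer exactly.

89/3

The difference (-2*s^2 - 10*s - 5) - (-5) = -2*s^2 - 10*s changes sign at s = 0 inside [-1, 2], so split the integral there.
∫[-1,0] (-2*s^2 - 10*s) ds = 13/3.
∫[0,2] (-2*s^2 - 10*s) ds = -76/3; the area of that piece is 76/3.
Total area = 13/3 + 76/3 = 89/3.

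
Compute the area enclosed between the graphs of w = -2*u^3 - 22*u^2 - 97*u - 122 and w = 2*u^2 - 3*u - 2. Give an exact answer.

Set the curves equal: -2*u^3 - 22*u^2 - 97*u - 122 = 2*u^2 - 3*u - 2, so -2*u^3 - 24*u^2 - 94*u - 120 = 0, which factors as -2*(u + 3)*(u + 4)*(u + 5) = 0. The curves meet at u = -5, -4, -3.
On [-5, -4], w = 2*u^2 - 3*u - 2 is on top; that piece has area ∫[-5,-4] (-(-2*u^3 - 24*u^2 - 94*u - 120)) du = 1/2.
On [-4, -3], w = -2*u^3 - 22*u^2 - 97*u - 122 is on top; that piece has area ∫[-4,-3] (-2*u^3 - 24*u^2 - 94*u - 120) du = 1/2.
Total enclosed area = 1/2 + 1/2 = 1.

1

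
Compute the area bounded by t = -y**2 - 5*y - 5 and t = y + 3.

Both boundary curves give t as a function of y, so integrate with respect to y. Setting them equal: -y**2 - 6*y - 8 = 0, i.e. -(y + 2)*(y + 4) = 0, so they meet at y = -4, -2.
For y in [-4, -2], t = -y**2 - 5*y - 5 is on the right; area = ∫[-4,-2] (-y**2 - 6*y - 8) dy = 4/3.

4/3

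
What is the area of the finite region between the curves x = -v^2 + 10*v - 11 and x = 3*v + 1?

Both boundary curves give x as a function of v, so integrate with respect to v. Setting them equal: -v^2 + 7*v - 12 = 0, i.e. -(v - 4)*(v - 3) = 0, so they meet at v = 3, 4.
For v in [3, 4], x = -v^2 + 10*v - 11 is on the right; area = ∫[3,4] (-v^2 + 7*v - 12) dv = 1/6.

1/6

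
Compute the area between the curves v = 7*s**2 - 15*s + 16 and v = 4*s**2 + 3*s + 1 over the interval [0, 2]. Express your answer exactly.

12

The difference (7*s**2 - 15*s + 16) - (4*s**2 + 3*s + 1) = 3*s**2 - 18*s + 15 changes sign at s = 1 inside [0, 2], so split the integral there.
∫[0,1] (3*s**2 - 18*s + 15) ds = 7.
∫[1,2] (3*s**2 - 18*s + 15) ds = -5; the area of that piece is 5.
Total area = 7 + 5 = 12.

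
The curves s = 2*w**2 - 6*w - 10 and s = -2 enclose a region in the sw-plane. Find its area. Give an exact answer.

125/3

Both boundary curves give s as a function of w, so integrate with respect to w. Setting them equal: 2*w**2 - 6*w - 8 = 0, i.e. 2*(w - 4)*(w + 1) = 0, so they meet at w = -1, 4.
For w in [-1, 4], s = 2*w**2 - 6*w - 10 is on the left; area = ∫[-1,4] (-(2*w**2 - 6*w - 8)) dw = 125/3.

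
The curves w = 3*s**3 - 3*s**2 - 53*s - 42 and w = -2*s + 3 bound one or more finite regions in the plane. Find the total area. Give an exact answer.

Set the curves equal: 3*s**3 - 3*s**2 - 53*s - 42 = -2*s + 3, so 3*s**3 - 3*s**2 - 51*s - 45 = 0, which factors as 3*(s - 5)*(s + 1)*(s + 3) = 0. The curves meet at s = -3, -1, 5.
On [-3, -1], w = 3*s**3 - 3*s**2 - 53*s - 42 is on top; that piece has area ∫[-3,-1] (3*s**3 - 3*s**2 - 51*s - 45) ds = 28.
On [-1, 5], w = -2*s + 3 is on top; that piece has area ∫[-1,5] (-(3*s**3 - 3*s**2 - 51*s - 45)) ds = 540.
Total enclosed area = 28 + 540 = 568.

568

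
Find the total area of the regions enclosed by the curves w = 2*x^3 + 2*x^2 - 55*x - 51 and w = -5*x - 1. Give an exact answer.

Set the curves equal: 2*x^3 + 2*x^2 - 55*x - 51 = -5*x - 1, so 2*x^3 + 2*x^2 - 50*x - 50 = 0, which factors as 2*(x - 5)*(x + 1)*(x + 5) = 0. The curves meet at x = -5, -1, 5.
On [-5, -1], w = 2*x^3 + 2*x^2 - 55*x - 51 is on top; that piece has area ∫[-5,-1] (2*x^3 + 2*x^2 - 50*x - 50) dx = 512/3.
On [-1, 5], w = -5*x - 1 is on top; that piece has area ∫[-1,5] (-(2*x^3 + 2*x^2 - 50*x - 50)) dx = 504.
Total enclosed area = 512/3 + 504 = 2024/3.

2024/3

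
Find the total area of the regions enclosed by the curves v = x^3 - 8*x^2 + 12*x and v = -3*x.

Set the curves equal: x^3 - 8*x^2 + 12*x = -3*x, so x^3 - 8*x^2 + 15*x = 0, which factors as x*(x - 5)*(x - 3) = 0. The curves meet at x = 0, 3, 5.
On [0, 3], v = x^3 - 8*x^2 + 12*x is on top; that piece has area ∫[0,3] (x^3 - 8*x^2 + 15*x) dx = 63/4.
On [3, 5], v = -3*x is on top; that piece has area ∫[3,5] (-(x^3 - 8*x^2 + 15*x)) dx = 16/3.
Total enclosed area = 63/4 + 16/3 = 253/12.

253/12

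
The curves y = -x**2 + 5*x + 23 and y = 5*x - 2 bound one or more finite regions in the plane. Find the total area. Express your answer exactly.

500/3

Set the curves equal: -x**2 + 5*x + 23 = 5*x - 2, so -x**2 + 25 = 0, which factors as -(x - 5)*(x + 5) = 0. The curves meet at x = -5, 5.
On [-5, 5], y = -x**2 + 5*x + 23 is on top; that piece has area ∫[-5,5] (-x**2 + 25) dx = 500/3.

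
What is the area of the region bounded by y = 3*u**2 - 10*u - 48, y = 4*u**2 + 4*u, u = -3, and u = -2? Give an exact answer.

On [-3, -2], (3*u**2 - 10*u - 48) - (4*u**2 + 4*u) = -u**2 - 14*u - 48 is ≤ 0 throughout, so the area is a single integral of |-u**2 - 14*u - 48|.
∫[-3,-2] (-u**2 - 14*u - 48) du = -58/3; the area of that piece is 58/3.

58/3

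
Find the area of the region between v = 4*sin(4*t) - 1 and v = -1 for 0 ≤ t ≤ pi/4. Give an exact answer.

On [0, pi/4], (4*sin(4*t) - 1) - (-1) = 4*sin(4*t) is ≥ 0 throughout, so the area is a single integral of |4*sin(4*t)|.
∫[0,pi/4] (4*sin(4*t)) dt = 2.

2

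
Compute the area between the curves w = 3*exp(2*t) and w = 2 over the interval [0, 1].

On [0, 1], (3*exp(2*t)) - (2) = 3*exp(2*t) - 2 is ≥ 0 throughout, so the area is a single integral of |3*exp(2*t) - 2|.
∫[0,1] (3*exp(2*t) - 2) dt = -7/2 + 3*exp(2)/2.

-7/2 + 3*exp(2)/2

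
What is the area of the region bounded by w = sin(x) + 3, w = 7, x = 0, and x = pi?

-2 + 4*pi

On [0, pi], (sin(x) + 3) - (7) = sin(x) - 4 is ≤ 0 throughout, so the area is a single integral of |sin(x) - 4|.
∫[0,pi] (sin(x) - 4) dx = 2 - 4*pi; the area of that piece is -2 + 4*pi.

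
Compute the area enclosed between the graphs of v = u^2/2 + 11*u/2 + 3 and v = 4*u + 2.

1/12

Set the curves equal: u^2/2 + 11*u/2 + 3 = 4*u + 2, so u^2/2 + 3*u/2 + 1 = 0, which factors as (u + 1)*(u + 2)/2 = 0. The curves meet at u = -2, -1.
On [-2, -1], v = 4*u + 2 is on top; that piece has area ∫[-2,-1] (-(u^2/2 + 3*u/2 + 1)) du = 1/12.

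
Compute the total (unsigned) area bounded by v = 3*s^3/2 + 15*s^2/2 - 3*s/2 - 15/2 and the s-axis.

74

The curve meets the s-axis where 3*s^3/2 + 15*s^2/2 - 3*s/2 - 15/2 = 0, i.e. 3*(s - 1)*(s + 1)*(s + 5)/2 = 0, at s = -5, -1, 1.
On [-5, -1] the curve lies above the axis; ∫[-5,-1] (3*s^3/2 + 15*s^2/2 - 3*s/2 - 15/2) ds = 64, giving area 64.
On [-1, 1] the curve lies below the axis; ∫[-1,1] (3*s^3/2 + 15*s^2/2 - 3*s/2 - 15/2) ds = -10, giving area 10.
Total area = 64 + 10 = 74.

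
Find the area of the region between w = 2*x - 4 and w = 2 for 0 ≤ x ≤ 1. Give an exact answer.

5

On [0, 1], (2*x - 4) - (2) = 2*x - 6 is ≤ 0 throughout, so the area is a single integral of |2*x - 6|.
∫[0,1] (2*x - 6) dx = -5; the area of that piece is 5.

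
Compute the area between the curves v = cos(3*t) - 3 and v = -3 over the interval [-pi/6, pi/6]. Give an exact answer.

On [-pi/6, pi/6], (cos(3*t) - 3) - (-3) = cos(3*t) is ≥ 0 throughout, so the area is a single integral of |cos(3*t)|.
∫[-pi/6,pi/6] (cos(3*t)) dt = 2/3.

2/3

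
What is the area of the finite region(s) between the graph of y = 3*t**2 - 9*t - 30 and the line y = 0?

343/2

The curve meets the t-axis where 3*t**2 - 9*t - 30 = 0, i.e. 3*(t - 5)*(t + 2) = 0, at t = -2, 5.
On [-2, 5] the curve lies below the axis; ∫[-2,5] (3*t**2 - 9*t - 30) dt = -343/2, giving area 343/2.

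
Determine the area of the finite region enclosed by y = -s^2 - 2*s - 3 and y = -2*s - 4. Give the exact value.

4/3

Set the curves equal: -s^2 - 2*s - 3 = -2*s - 4, so -s^2 + 1 = 0, which factors as -(s - 1)*(s + 1) = 0. The curves meet at s = -1, 1.
On [-1, 1], y = -s^2 - 2*s - 3 is on top; that piece has area ∫[-1,1] (-s^2 + 1) ds = 4/3.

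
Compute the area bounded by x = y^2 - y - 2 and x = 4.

125/6

Both boundary curves give x as a function of y, so integrate with respect to y. Setting them equal: y^2 - y - 6 = 0, i.e. (y - 3)*(y + 2) = 0, so they meet at y = -2, 3.
For y in [-2, 3], x = y^2 - y - 2 is on the left; area = ∫[-2,3] (-(y^2 - y - 6)) dy = 125/6.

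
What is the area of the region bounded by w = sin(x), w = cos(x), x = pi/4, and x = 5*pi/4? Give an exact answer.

On [pi/4, 5*pi/4], (sin(x)) - (cos(x)) = sin(x) - cos(x) is ≥ 0 throughout, so the area is a single integral of |sin(x) - cos(x)|.
∫[pi/4,5*pi/4] (sin(x) - cos(x)) dx = 2*sqrt(2).

2*sqrt(2)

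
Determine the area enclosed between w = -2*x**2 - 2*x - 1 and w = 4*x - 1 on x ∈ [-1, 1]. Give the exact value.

6

The difference (-2*x**2 - 2*x - 1) - (4*x - 1) = -2*x**2 - 6*x changes sign at x = 0 inside [-1, 1], so split the integral there.
∫[-1,0] (-2*x**2 - 6*x) dx = 7/3.
∫[0,1] (-2*x**2 - 6*x) dx = -11/3; the area of that piece is 11/3.
Total area = 7/3 + 11/3 = 6.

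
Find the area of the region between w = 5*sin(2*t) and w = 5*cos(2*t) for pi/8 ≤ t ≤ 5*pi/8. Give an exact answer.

On [pi/8, 5*pi/8], (5*sin(2*t)) - (5*cos(2*t)) = 5*sin(2*t) - 5*cos(2*t) is ≥ 0 throughout, so the area is a single integral of |5*sin(2*t) - 5*cos(2*t)|.
∫[pi/8,5*pi/8] (5*sin(2*t) - 5*cos(2*t)) dt = 5*sqrt(2).

5*sqrt(2)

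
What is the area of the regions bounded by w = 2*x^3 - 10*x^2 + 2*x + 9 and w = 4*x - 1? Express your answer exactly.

296/3

Set the curves equal: 2*x^3 - 10*x^2 + 2*x + 9 = 4*x - 1, so 2*x^3 - 10*x^2 - 2*x + 10 = 0, which factors as 2*(x - 5)*(x - 1)*(x + 1) = 0. The curves meet at x = -1, 1, 5.
On [-1, 1], w = 2*x^3 - 10*x^2 + 2*x + 9 is on top; that piece has area ∫[-1,1] (2*x^3 - 10*x^2 - 2*x + 10) dx = 40/3.
On [1, 5], w = 4*x - 1 is on top; that piece has area ∫[1,5] (-(2*x^3 - 10*x^2 - 2*x + 10)) dx = 256/3.
Total enclosed area = 40/3 + 256/3 = 296/3.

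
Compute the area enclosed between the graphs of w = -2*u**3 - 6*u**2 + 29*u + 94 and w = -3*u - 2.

Set the curves equal: -2*u**3 - 6*u**2 + 29*u + 94 = -3*u - 2, so -2*u**3 - 6*u**2 + 32*u + 96 = 0, which factors as -2*(u - 4)*(u + 3)*(u + 4) = 0. The curves meet at u = -4, -3, 4.
On [-4, -3], w = -3*u - 2 is on top; that piece has area ∫[-4,-3] (-(-2*u**3 - 6*u**2 + 32*u + 96)) du = 5/2.
On [-3, 4], w = -2*u**3 - 6*u**2 + 29*u + 94 is on top; that piece has area ∫[-3,4] (-2*u**3 - 6*u**2 + 32*u + 96) du = 1029/2.
Total enclosed area = 5/2 + 1029/2 = 517.

517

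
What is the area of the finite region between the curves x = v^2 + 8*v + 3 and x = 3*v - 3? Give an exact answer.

1/6

Both boundary curves give x as a function of v, so integrate with respect to v. Setting them equal: v^2 + 5*v + 6 = 0, i.e. (v + 2)*(v + 3) = 0, so they meet at v = -3, -2.
For v in [-3, -2], x = v^2 + 8*v + 3 is on the left; area = ∫[-3,-2] (-(v^2 + 5*v + 6)) dv = 1/6.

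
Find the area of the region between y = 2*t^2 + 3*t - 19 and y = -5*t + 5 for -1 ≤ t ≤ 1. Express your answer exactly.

140/3

On [-1, 1], (2*t^2 + 3*t - 19) - (-5*t + 5) = 2*t^2 + 8*t - 24 is ≤ 0 throughout, so the area is a single integral of |2*t^2 + 8*t - 24|.
∫[-1,1] (2*t^2 + 8*t - 24) dt = -140/3; the area of that piece is 140/3.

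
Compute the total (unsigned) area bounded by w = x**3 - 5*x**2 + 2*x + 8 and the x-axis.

The curve meets the x-axis where x**3 - 5*x**2 + 2*x + 8 = 0, i.e. (x - 4)*(x - 2)*(x + 1) = 0, at x = -1, 2, 4.
On [-1, 2] the curve lies above the axis; ∫[-1,2] (x**3 - 5*x**2 + 2*x + 8) dx = 63/4, giving area 63/4.
On [2, 4] the curve lies below the axis; ∫[2,4] (x**3 - 5*x**2 + 2*x + 8) dx = -16/3, giving area 16/3.
Total area = 63/4 + 16/3 = 253/12.

253/12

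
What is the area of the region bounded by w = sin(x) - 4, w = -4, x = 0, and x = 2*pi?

The difference (sin(x) - 4) - (-4) = sin(x) changes sign at x = pi inside [0, 2*pi], so split the integral there.
∫[0,pi] (sin(x)) dx = 2.
∫[pi,2*pi] (sin(x)) dx = -2; the area of that piece is 2.
Total area = 2 + 2 = 4.

4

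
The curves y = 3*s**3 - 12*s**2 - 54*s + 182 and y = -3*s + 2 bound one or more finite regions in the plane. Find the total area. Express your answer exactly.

3901/4

Set the curves equal: 3*s**3 - 12*s**2 - 54*s + 182 = -3*s + 2, so 3*s**3 - 12*s**2 - 51*s + 180 = 0, which factors as 3*(s - 5)*(s - 3)*(s + 4) = 0. The curves meet at s = -4, 3, 5.
On [-4, 3], y = 3*s**3 - 12*s**2 - 54*s + 182 is on top; that piece has area ∫[-4,3] (3*s**3 - 12*s**2 - 51*s + 180) ds = 3773/4.
On [3, 5], y = -3*s + 2 is on top; that piece has area ∫[3,5] (-(3*s**3 - 12*s**2 - 51*s + 180)) ds = 32.
Total enclosed area = 3773/4 + 32 = 3901/4.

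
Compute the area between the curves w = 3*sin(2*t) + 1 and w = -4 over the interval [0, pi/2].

3 + 5*pi/2

On [0, pi/2], (3*sin(2*t) + 1) - (-4) = 3*sin(2*t) + 5 is ≥ 0 throughout, so the area is a single integral of |3*sin(2*t) + 5|.
∫[0,pi/2] (3*sin(2*t) + 5) dt = 3 + 5*pi/2.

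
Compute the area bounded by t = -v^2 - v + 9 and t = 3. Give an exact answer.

Both boundary curves give t as a function of v, so integrate with respect to v. Setting them equal: -v^2 - v + 6 = 0, i.e. -(v - 2)*(v + 3) = 0, so they meet at v = -3, 2.
For v in [-3, 2], t = -v^2 - v + 9 is on the right; area = ∫[-3,2] (-v^2 - v + 6) dv = 125/6.

125/6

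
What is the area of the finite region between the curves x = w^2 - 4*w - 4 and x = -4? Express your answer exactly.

32/3

Both boundary curves give x as a function of w, so integrate with respect to w. Setting them equal: w^2 - 4*w = 0, i.e. w*(w - 4) = 0, so they meet at w = 0, 4.
For w in [0, 4], x = w^2 - 4*w - 4 is on the left; area = ∫[0,4] (-(w^2 - 4*w)) dw = 32/3.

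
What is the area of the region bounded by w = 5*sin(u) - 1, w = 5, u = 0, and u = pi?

-10 + 6*pi

On [0, pi], (5*sin(u) - 1) - (5) = 5*sin(u) - 6 is ≤ 0 throughout, so the area is a single integral of |5*sin(u) - 6|.
∫[0,pi] (5*sin(u) - 6) du = 10 - 6*pi; the area of that piece is -10 + 6*pi.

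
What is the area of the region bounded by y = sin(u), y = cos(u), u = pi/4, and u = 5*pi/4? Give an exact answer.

2*sqrt(2)

On [pi/4, 5*pi/4], (sin(u)) - (cos(u)) = sin(u) - cos(u) is ≥ 0 throughout, so the area is a single integral of |sin(u) - cos(u)|.
∫[pi/4,5*pi/4] (sin(u) - cos(u)) du = 2*sqrt(2).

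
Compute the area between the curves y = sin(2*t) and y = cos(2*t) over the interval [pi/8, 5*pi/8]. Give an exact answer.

sqrt(2)

On [pi/8, 5*pi/8], (sin(2*t)) - (cos(2*t)) = sin(2*t) - cos(2*t) is ≥ 0 throughout, so the area is a single integral of |sin(2*t) - cos(2*t)|.
∫[pi/8,5*pi/8] (sin(2*t) - cos(2*t)) dt = sqrt(2).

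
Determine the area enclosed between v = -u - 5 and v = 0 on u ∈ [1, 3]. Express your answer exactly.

On [1, 3], (-u - 5) - (0) = -u - 5 is ≤ 0 throughout, so the area is a single integral of |-u - 5|.
∫[1,3] (-u - 5) du = -14; the area of that piece is 14.

14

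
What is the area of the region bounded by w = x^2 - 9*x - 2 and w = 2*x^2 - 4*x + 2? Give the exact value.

Set the curves equal: x^2 - 9*x - 2 = 2*x^2 - 4*x + 2, so -x^2 - 5*x - 4 = 0, which factors as -(x + 1)*(x + 4) = 0. The curves meet at x = -4, -1.
On [-4, -1], w = x^2 - 9*x - 2 is on top; that piece has area ∫[-4,-1] (-x^2 - 5*x - 4) dx = 9/2.

9/2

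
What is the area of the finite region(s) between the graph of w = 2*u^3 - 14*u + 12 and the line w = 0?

131/2

The curve meets the u-axis where 2*u^3 - 14*u + 12 = 0, i.e. 2*(u - 2)*(u - 1)*(u + 3) = 0, at u = -3, 1, 2.
On [-3, 1] the curve lies above the axis; ∫[-3,1] (2*u^3 - 14*u + 12) du = 64, giving area 64.
On [1, 2] the curve lies below the axis; ∫[1,2] (2*u^3 - 14*u + 12) du = -3/2, giving area 3/2.
Total area = 64 + 3/2 = 131/2.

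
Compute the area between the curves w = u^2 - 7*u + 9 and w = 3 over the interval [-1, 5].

The difference (u^2 - 7*u + 9) - (3) = u^2 - 7*u + 6 changes sign at u = 1 inside [-1, 5], so split the integral there.
∫[-1,1] (u^2 - 7*u + 6) du = 38/3.
∫[1,5] (u^2 - 7*u + 6) du = -56/3; the area of that piece is 56/3.
Total area = 38/3 + 56/3 = 94/3.

94/3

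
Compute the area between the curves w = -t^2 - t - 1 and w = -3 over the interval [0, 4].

The difference (-t^2 - t - 1) - (-3) = -t^2 - t + 2 changes sign at t = 1 inside [0, 4], so split the integral there.
∫[0,1] (-t^2 - t + 2) dt = 7/6.
∫[1,4] (-t^2 - t + 2) dt = -45/2; the area of that piece is 45/2.
Total area = 7/6 + 45/2 = 71/3.

71/3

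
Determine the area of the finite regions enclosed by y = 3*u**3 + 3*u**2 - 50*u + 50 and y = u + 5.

Set the curves equal: 3*u**3 + 3*u**2 - 50*u + 50 = u + 5, so 3*u**3 + 3*u**2 - 51*u + 45 = 0, which factors as 3*(u - 3)*(u - 1)*(u + 5) = 0. The curves meet at u = -5, 1, 3.
On [-5, 1], y = 3*u**3 + 3*u**2 - 50*u + 50 is on top; that piece has area ∫[-5,1] (3*u**3 + 3*u**2 - 51*u + 45) du = 540.
On [1, 3], y = u + 5 is on top; that piece has area ∫[1,3] (-(3*u**3 + 3*u**2 - 51*u + 45)) du = 28.
Total enclosed area = 540 + 28 = 568.

568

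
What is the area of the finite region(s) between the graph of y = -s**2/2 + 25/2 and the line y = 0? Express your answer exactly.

250/3

The curve meets the s-axis where -s**2/2 + 25/2 = 0, i.e. -(s - 5)*(s + 5)/2 = 0, at s = -5, 5.
On [-5, 5] the curve lies above the axis; ∫[-5,5] (-s**2/2 + 25/2) ds = 250/3, giving area 250/3.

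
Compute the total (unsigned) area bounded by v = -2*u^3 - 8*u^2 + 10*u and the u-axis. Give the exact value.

443/3

The curve meets the u-axis where -2*u^3 - 8*u^2 + 10*u = 0, i.e. -2*u*(u - 1)*(u + 5) = 0, at u = -5, 0, 1.
On [-5, 0] the curve lies below the axis; ∫[-5,0] (-2*u^3 - 8*u^2 + 10*u) du = -875/6, giving area 875/6.
On [0, 1] the curve lies above the axis; ∫[0,1] (-2*u^3 - 8*u^2 + 10*u) du = 11/6, giving area 11/6.
Total area = 875/6 + 11/6 = 443/3.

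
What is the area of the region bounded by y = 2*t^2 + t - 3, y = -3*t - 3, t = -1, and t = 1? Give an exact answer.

The difference (2*t^2 + t - 3) - (-3*t - 3) = 2*t^2 + 4*t changes sign at t = 0 inside [-1, 1], so split the integral there.
∫[-1,0] (2*t^2 + 4*t) dt = -4/3; the area of that piece is 4/3.
∫[0,1] (2*t^2 + 4*t) dt = 8/3.
Total area = 4/3 + 8/3 = 4.

4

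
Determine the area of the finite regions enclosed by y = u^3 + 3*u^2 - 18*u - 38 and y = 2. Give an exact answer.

999/4

Set the curves equal: u^3 + 3*u^2 - 18*u - 38 = 2, so u^3 + 3*u^2 - 18*u - 40 = 0, which factors as (u - 4)*(u + 2)*(u + 5) = 0. The curves meet at u = -5, -2, 4.
On [-5, -2], y = u^3 + 3*u^2 - 18*u - 38 is on top; that piece has area ∫[-5,-2] (u^3 + 3*u^2 - 18*u - 40) du = 135/4.
On [-2, 4], y = 2 is on top; that piece has area ∫[-2,4] (-(u^3 + 3*u^2 - 18*u - 40)) du = 216.
Total enclosed area = 135/4 + 216 = 999/4.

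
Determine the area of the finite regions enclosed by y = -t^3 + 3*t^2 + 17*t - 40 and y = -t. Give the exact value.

999/4

Set the curves equal: -t^3 + 3*t^2 + 17*t - 40 = -t, so -t^3 + 3*t^2 + 18*t - 40 = 0, which factors as -(t - 5)*(t - 2)*(t + 4) = 0. The curves meet at t = -4, 2, 5.
On [-4, 2], y = -t is on top; that piece has area ∫[-4,2] (-(-t^3 + 3*t^2 + 18*t - 40)) dt = 216.
On [2, 5], y = -t^3 + 3*t^2 + 17*t - 40 is on top; that piece has area ∫[2,5] (-t^3 + 3*t^2 + 18*t - 40) dt = 135/4.
Total enclosed area = 216 + 135/4 = 999/4.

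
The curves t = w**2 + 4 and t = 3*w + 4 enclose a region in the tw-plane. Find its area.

9/2

Both boundary curves give t as a function of w, so integrate with respect to w. Setting them equal: w**2 - 3*w = 0, i.e. w*(w - 3) = 0, so they meet at w = 0, 3.
For w in [0, 3], t = w**2 + 4 is on the left; area = ∫[0,3] (-(w**2 - 3*w)) dw = 9/2.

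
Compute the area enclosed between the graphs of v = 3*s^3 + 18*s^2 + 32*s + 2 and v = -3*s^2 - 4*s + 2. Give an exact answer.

71/2

Set the curves equal: 3*s^3 + 18*s^2 + 32*s + 2 = -3*s^2 - 4*s + 2, so 3*s^3 + 21*s^2 + 36*s = 0, which factors as 3*s*(s + 3)*(s + 4) = 0. The curves meet at s = -4, -3, 0.
On [-4, -3], v = 3*s^3 + 18*s^2 + 32*s + 2 is on top; that piece has area ∫[-4,-3] (3*s^3 + 21*s^2 + 36*s) ds = 7/4.
On [-3, 0], v = -3*s^2 - 4*s + 2 is on top; that piece has area ∫[-3,0] (-(3*s^3 + 21*s^2 + 36*s)) ds = 135/4.
Total enclosed area = 7/4 + 135/4 = 71/2.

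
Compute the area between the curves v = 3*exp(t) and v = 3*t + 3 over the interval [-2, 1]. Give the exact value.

-9/2 - 3*exp(-2) + 3*exp(1)

On [-2, 1], (3*exp(t)) - (3*t + 3) = -3*t + 3*exp(t) - 3 is ≥ 0 throughout, so the area is a single integral of |-3*t + 3*exp(t) - 3|.
∫[-2,1] (-3*t + 3*exp(t) - 3) dt = -9/2 - 3*exp(-2) + 3*exp(1).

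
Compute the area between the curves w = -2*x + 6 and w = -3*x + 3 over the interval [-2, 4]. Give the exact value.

24

On [-2, 4], (-2*x + 6) - (-3*x + 3) = x + 3 is ≥ 0 throughout, so the area is a single integral of |x + 3|.
∫[-2,4] (x + 3) dx = 24.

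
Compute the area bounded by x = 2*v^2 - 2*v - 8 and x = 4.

Both boundary curves give x as a function of v, so integrate with respect to v. Setting them equal: 2*v^2 - 2*v - 12 = 0, i.e. 2*(v - 3)*(v + 2) = 0, so they meet at v = -2, 3.
For v in [-2, 3], x = 2*v^2 - 2*v - 8 is on the left; area = ∫[-2,3] (-(2*v^2 - 2*v - 12)) dv = 125/3.

125/3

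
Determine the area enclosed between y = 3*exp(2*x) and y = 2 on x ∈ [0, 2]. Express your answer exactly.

On [0, 2], (3*exp(2*x)) - (2) = 3*exp(2*x) - 2 is ≥ 0 throughout, so the area is a single integral of |3*exp(2*x) - 2|.
∫[0,2] (3*exp(2*x) - 2) dx = -11/2 + 3*exp(4)/2.

-11/2 + 3*exp(4)/2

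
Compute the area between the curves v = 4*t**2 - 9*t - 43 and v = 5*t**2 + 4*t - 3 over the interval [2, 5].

On [2, 5], (4*t**2 - 9*t - 43) - (5*t**2 + 4*t - 3) = -t**2 - 13*t - 40 is ≤ 0 throughout, so the area is a single integral of |-t**2 - 13*t - 40|.
∫[2,5] (-t**2 - 13*t - 40) dt = -591/2; the area of that piece is 591/2.

591/2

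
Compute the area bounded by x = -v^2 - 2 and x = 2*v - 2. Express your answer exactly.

Both boundary curves give x as a function of v, so integrate with respect to v. Setting them equal: -v^2 - 2*v = 0, i.e. -v*(v + 2) = 0, so they meet at v = -2, 0.
For v in [-2, 0], x = -v^2 - 2 is on the right; area = ∫[-2,0] (-v^2 - 2*v) dv = 4/3.

4/3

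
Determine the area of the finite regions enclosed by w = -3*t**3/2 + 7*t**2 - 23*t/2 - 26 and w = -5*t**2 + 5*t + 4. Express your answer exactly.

Set the curves equal: -3*t**3/2 + 7*t**2 - 23*t/2 - 26 = -5*t**2 + 5*t + 4, so -3*t**3/2 + 12*t**2 - 33*t/2 - 30 = 0, which factors as -3*(t - 5)*(t - 4)*(t + 1)/2 = 0. The curves meet at t = -1, 4, 5.
On [-1, 4], w = -5*t**2 + 5*t + 4 is on top; that piece has area ∫[-1,4] (-(-3*t**3/2 + 12*t**2 - 33*t/2 - 30)) dt = 875/8.
On [4, 5], w = -3*t**3/2 + 7*t**2 - 23*t/2 - 26 is on top; that piece has area ∫[4,5] (-3*t**3/2 + 12*t**2 - 33*t/2 - 30) dt = 11/8.
Total enclosed area = 875/8 + 11/8 = 443/4.

443/4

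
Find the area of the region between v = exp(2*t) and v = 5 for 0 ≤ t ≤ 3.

-39/2 + 5*log(5) + exp(6)/2

The difference (exp(2*t)) - (5) = exp(2*t) - 5 changes sign at t = log(5)/2 inside [0, 3], so split the integral there.
∫[0,log(5)/2] (exp(2*t) - 5) dt = 2 - 5*log(5)/2; the area of that piece is -2 + 5*log(5)/2.
∫[log(5)/2,3] (exp(2*t) - 5) dt = -35/2 + 5*log(5)/2 + exp(6)/2.
Total area = (-2 + 5*log(5)/2) + (-35/2 + 5*log(5)/2 + exp(6)/2) = -39/2 + 5*log(5) + exp(6)/2.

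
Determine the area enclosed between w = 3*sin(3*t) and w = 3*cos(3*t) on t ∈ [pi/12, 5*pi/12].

On [pi/12, 5*pi/12], (3*sin(3*t)) - (3*cos(3*t)) = 3*sin(3*t) - 3*cos(3*t) is ≥ 0 throughout, so the area is a single integral of |3*sin(3*t) - 3*cos(3*t)|.
∫[pi/12,5*pi/12] (3*sin(3*t) - 3*cos(3*t)) dt = 2*sqrt(2).

2*sqrt(2)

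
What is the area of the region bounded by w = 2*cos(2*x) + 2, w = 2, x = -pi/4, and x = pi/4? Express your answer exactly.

2

On [-pi/4, pi/4], (2*cos(2*x) + 2) - (2) = 2*cos(2*x) is ≥ 0 throughout, so the area is a single integral of |2*cos(2*x)|.
∫[-pi/4,pi/4] (2*cos(2*x)) dx = 2.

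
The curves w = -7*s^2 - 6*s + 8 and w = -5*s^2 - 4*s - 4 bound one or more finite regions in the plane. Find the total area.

125/3

Set the curves equal: -7*s^2 - 6*s + 8 = -5*s^2 - 4*s - 4, so -2*s^2 - 2*s + 12 = 0, which factors as -2*(s - 2)*(s + 3) = 0. The curves meet at s = -3, 2.
On [-3, 2], w = -7*s^2 - 6*s + 8 is on top; that piece has area ∫[-3,2] (-2*s^2 - 2*s + 12) ds = 125/3.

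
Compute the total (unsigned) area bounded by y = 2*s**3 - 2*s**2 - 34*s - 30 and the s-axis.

1136/3

The curve meets the s-axis where 2*s**3 - 2*s**2 - 34*s - 30 = 0, i.e. 2*(s - 5)*(s + 1)*(s + 3) = 0, at s = -3, -1, 5.
On [-3, -1] the curve lies above the axis; ∫[-3,-1] (2*s**3 - 2*s**2 - 34*s - 30) ds = 56/3, giving area 56/3.
On [-1, 5] the curve lies below the axis; ∫[-1,5] (2*s**3 - 2*s**2 - 34*s - 30) ds = -360, giving area 360.
Total area = 56/3 + 360 = 1136/3.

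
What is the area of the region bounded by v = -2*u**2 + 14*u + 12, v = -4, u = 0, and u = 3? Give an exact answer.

93

On [0, 3], (-2*u**2 + 14*u + 12) - (-4) = -2*u**2 + 14*u + 16 is ≥ 0 throughout, so the area is a single integral of |-2*u**2 + 14*u + 16|.
∫[0,3] (-2*u**2 + 14*u + 16) du = 93.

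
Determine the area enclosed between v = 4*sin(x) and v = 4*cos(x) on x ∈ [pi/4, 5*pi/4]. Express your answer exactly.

On [pi/4, 5*pi/4], (4*sin(x)) - (4*cos(x)) = 4*sin(x) - 4*cos(x) is ≥ 0 throughout, so the area is a single integral of |4*sin(x) - 4*cos(x)|.
∫[pi/4,5*pi/4] (4*sin(x) - 4*cos(x)) dx = 8*sqrt(2).

8*sqrt(2)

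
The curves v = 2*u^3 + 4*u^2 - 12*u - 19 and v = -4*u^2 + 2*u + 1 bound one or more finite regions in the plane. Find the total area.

937/6

Set the curves equal: 2*u^3 + 4*u^2 - 12*u - 19 = -4*u^2 + 2*u + 1, so 2*u^3 + 8*u^2 - 14*u - 20 = 0, which factors as 2*(u - 2)*(u + 1)*(u + 5) = 0. The curves meet at u = -5, -1, 2.
On [-5, -1], v = 2*u^3 + 4*u^2 - 12*u - 19 is on top; that piece has area ∫[-5,-1] (2*u^3 + 8*u^2 - 14*u - 20) du = 320/3.
On [-1, 2], v = -4*u^2 + 2*u + 1 is on top; that piece has area ∫[-1,2] (-(2*u^3 + 8*u^2 - 14*u - 20)) du = 99/2.
Total enclosed area = 320/3 + 99/2 = 937/6.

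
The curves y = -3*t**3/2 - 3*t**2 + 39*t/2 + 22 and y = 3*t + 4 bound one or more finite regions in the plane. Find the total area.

Set the curves equal: -3*t**3/2 - 3*t**2 + 39*t/2 + 22 = 3*t + 4, so -3*t**3/2 - 3*t**2 + 33*t/2 + 18 = 0, which factors as -3*(t - 3)*(t + 1)*(t + 4)/2 = 0. The curves meet at t = -4, -1, 3.
On [-4, -1], y = 3*t + 4 is on top; that piece has area ∫[-4,-1] (-(-3*t**3/2 - 3*t**2 + 33*t/2 + 18)) dt = 297/8.
On [-1, 3], y = -3*t**3/2 - 3*t**2 + 39*t/2 + 22 is on top; that piece has area ∫[-1,3] (-3*t**3/2 - 3*t**2 + 33*t/2 + 18) dt = 80.
Total enclosed area = 297/8 + 80 = 937/8.

937/8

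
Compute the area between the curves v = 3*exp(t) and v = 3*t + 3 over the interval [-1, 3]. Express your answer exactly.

On [-1, 3], (3*exp(t)) - (3*t + 3) = -3*t + 3*exp(t) - 3 is ≥ 0 throughout, so the area is a single integral of |-3*t + 3*exp(t) - 3|.
∫[-1,3] (-3*t + 3*exp(t) - 3) dt = -24 - 3*exp(-1) + 3*exp(3).

-24 - 3*exp(-1) + 3*exp(3)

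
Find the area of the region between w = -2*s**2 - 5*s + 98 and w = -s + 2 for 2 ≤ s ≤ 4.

392/3

On [2, 4], (-2*s**2 - 5*s + 98) - (-s + 2) = -2*s**2 - 4*s + 96 is ≥ 0 throughout, so the area is a single integral of |-2*s**2 - 4*s + 96|.
∫[2,4] (-2*s**2 - 4*s + 96) ds = 392/3.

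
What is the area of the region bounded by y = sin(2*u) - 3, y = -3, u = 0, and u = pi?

2

The difference (sin(2*u) - 3) - (-3) = sin(2*u) changes sign at u = pi/2 inside [0, pi], so split the integral there.
∫[0,pi/2] (sin(2*u)) du = 1.
∫[pi/2,pi] (sin(2*u)) du = -1; the area of that piece is 1.
Total area = 1 + 1 = 2.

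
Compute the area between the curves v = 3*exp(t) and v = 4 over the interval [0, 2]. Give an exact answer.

-13 - 8*log(3) + 16*log(2) + 3*exp(2)

The difference (3*exp(t)) - (4) = 3*exp(t) - 4 changes sign at t = log(4/3) inside [0, 2], so split the integral there.
∫[0,log(4/3)] (3*exp(t) - 4) dt = log(81/256) + 1; the area of that piece is -1 + log(256/81).
∫[log(4/3),2] (3*exp(t) - 4) dt = -12 - 4*log(3) + 8*log(2) + 3*exp(2).
Total area = (-1 + log(256/81)) + (-12 - 4*log(3) + 8*log(2) + 3*exp(2)) = -13 - 8*log(3) + 16*log(2) + 3*exp(2).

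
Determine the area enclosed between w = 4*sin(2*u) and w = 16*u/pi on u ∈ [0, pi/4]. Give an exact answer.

2 - pi/2

On [0, pi/4], (4*sin(2*u)) - (16*u/pi) = -16*u/pi + 4*sin(2*u) is ≥ 0 throughout, so the area is a single integral of |-16*u/pi + 4*sin(2*u)|.
∫[0,pi/4] (-16*u/pi + 4*sin(2*u)) du = 2 - pi/2.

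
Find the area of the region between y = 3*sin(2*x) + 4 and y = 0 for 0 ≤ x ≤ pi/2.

3 + 2*pi

On [0, pi/2], (3*sin(2*x) + 4) - (0) = 3*sin(2*x) + 4 is ≥ 0 throughout, so the area is a single integral of |3*sin(2*x) + 4|.
∫[0,pi/2] (3*sin(2*x) + 4) dx = 3 + 2*pi.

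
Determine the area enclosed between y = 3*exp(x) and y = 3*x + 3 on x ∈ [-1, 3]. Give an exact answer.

On [-1, 3], (3*exp(x)) - (3*x + 3) = -3*x + 3*exp(x) - 3 is ≥ 0 throughout, so the area is a single integral of |-3*x + 3*exp(x) - 3|.
∫[-1,3] (-3*x + 3*exp(x) - 3) dx = -24 - 3*exp(-1) + 3*exp(3).

-24 - 3*exp(-1) + 3*exp(3)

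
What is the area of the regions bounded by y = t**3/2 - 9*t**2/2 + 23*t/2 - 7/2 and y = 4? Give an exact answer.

4

Set the curves equal: t**3/2 - 9*t**2/2 + 23*t/2 - 7/2 = 4, so t**3/2 - 9*t**2/2 + 23*t/2 - 15/2 = 0, which factors as (t - 5)*(t - 3)*(t - 1)/2 = 0. The curves meet at t = 1, 3, 5.
On [1, 3], y = t**3/2 - 9*t**2/2 + 23*t/2 - 7/2 is on top; that piece has area ∫[1,3] (t**3/2 - 9*t**2/2 + 23*t/2 - 15/2) dt = 2.
On [3, 5], y = 4 is on top; that piece has area ∫[3,5] (-(t**3/2 - 9*t**2/2 + 23*t/2 - 15/2)) dt = 2.
Total enclosed area = 2 + 2 = 4.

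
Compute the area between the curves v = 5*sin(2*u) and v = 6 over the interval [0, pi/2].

On [0, pi/2], (5*sin(2*u)) - (6) = 5*sin(2*u) - 6 is ≤ 0 throughout, so the area is a single integral of |5*sin(2*u) - 6|.
∫[0,pi/2] (5*sin(2*u) - 6) du = 5 - 3*pi; the area of that piece is -5 + 3*pi.

-5 + 3*pi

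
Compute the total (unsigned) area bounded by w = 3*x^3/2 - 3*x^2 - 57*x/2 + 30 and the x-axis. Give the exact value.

2521/8

The curve meets the x-axis where 3*x^3/2 - 3*x^2 - 57*x/2 + 30 = 0, i.e. 3*(x - 5)*(x - 1)*(x + 4)/2 = 0, at x = -4, 1, 5.
On [-4, 1] the curve lies above the axis; ∫[-4,1] (3*x^3/2 - 3*x^2 - 57*x/2 + 30) dx = 1625/8, giving area 1625/8.
On [1, 5] the curve lies below the axis; ∫[1,5] (3*x^3/2 - 3*x^2 - 57*x/2 + 30) dx = -112, giving area 112.
Total area = 1625/8 + 112 = 2521/8.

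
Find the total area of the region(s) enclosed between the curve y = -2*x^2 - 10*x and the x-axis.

The curve meets the x-axis where -2*x^2 - 10*x = 0, i.e. -2*x*(x + 5) = 0, at x = -5, 0.
On [-5, 0] the curve lies above the axis; ∫[-5,0] (-2*x^2 - 10*x) dx = 125/3, giving area 125/3.

125/3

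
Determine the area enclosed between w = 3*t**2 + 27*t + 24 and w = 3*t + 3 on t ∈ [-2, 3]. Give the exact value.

The difference (3*t**2 + 27*t + 24) - (3*t + 3) = 3*t**2 + 24*t + 21 changes sign at t = -1 inside [-2, 3], so split the integral there.
∫[-2,-1] (3*t**2 + 24*t + 21) dt = -8; the area of that piece is 8.
∫[-1,3] (3*t**2 + 24*t + 21) dt = 208.
Total area = 8 + 208 = 216.

216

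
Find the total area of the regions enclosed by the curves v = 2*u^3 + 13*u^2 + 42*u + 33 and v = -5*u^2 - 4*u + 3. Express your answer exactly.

Set the curves equal: 2*u^3 + 13*u^2 + 42*u + 33 = -5*u^2 - 4*u + 3, so 2*u^3 + 18*u^2 + 46*u + 30 = 0, which factors as 2*(u + 1)*(u + 3)*(u + 5) = 0. The curves meet at u = -5, -3, -1.
On [-5, -3], v = 2*u^3 + 13*u^2 + 42*u + 33 is on top; that piece has area ∫[-5,-3] (2*u^3 + 18*u^2 + 46*u + 30) du = 8.
On [-3, -1], v = -5*u^2 - 4*u + 3 is on top; that piece has area ∫[-3,-1] (-(2*u^3 + 18*u^2 + 46*u + 30)) du = 8.
Total enclosed area = 8 + 8 = 16.

16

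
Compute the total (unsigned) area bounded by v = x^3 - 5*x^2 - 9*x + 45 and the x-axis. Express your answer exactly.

568/3

The curve meets the x-axis where x^3 - 5*x^2 - 9*x + 45 = 0, i.e. (x - 5)*(x - 3)*(x + 3) = 0, at x = -3, 3, 5.
On [-3, 3] the curve lies above the axis; ∫[-3,3] (x^3 - 5*x^2 - 9*x + 45) dx = 180, giving area 180.
On [3, 5] the curve lies below the axis; ∫[3,5] (x^3 - 5*x^2 - 9*x + 45) dx = -28/3, giving area 28/3.
Total area = 180 + 28/3 = 568/3.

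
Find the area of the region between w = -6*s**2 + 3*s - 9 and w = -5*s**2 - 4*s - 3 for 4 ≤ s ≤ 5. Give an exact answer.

On [4, 5], (-6*s**2 + 3*s - 9) - (-5*s**2 - 4*s - 3) = -s**2 + 7*s - 6 is ≥ 0 throughout, so the area is a single integral of |-s**2 + 7*s - 6|.
∫[4,5] (-s**2 + 7*s - 6) ds = 31/6.

31/6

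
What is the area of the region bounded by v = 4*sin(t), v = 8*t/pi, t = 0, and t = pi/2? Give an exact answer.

On [0, pi/2], (4*sin(t)) - (8*t/pi) = -8*t/pi + 4*sin(t) is ≥ 0 throughout, so the area is a single integral of |-8*t/pi + 4*sin(t)|.
∫[0,pi/2] (-8*t/pi + 4*sin(t)) dt = 4 - pi.

4 - pi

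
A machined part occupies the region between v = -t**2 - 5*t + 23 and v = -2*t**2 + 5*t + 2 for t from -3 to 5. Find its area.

448/3

The difference (-t**2 - 5*t + 23) - (-2*t**2 + 5*t + 2) = t**2 - 10*t + 21 changes sign at t = 3 inside [-3, 5], so split the integral there.
∫[-3,3] (t**2 - 10*t + 21) dt = 144.
∫[3,5] (t**2 - 10*t + 21) dt = -16/3; the area of that piece is 16/3.
Total area = 144 + 16/3 = 448/3.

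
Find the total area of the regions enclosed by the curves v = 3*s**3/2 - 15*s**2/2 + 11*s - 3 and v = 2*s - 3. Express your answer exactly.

37/8

Set the curves equal: 3*s**3/2 - 15*s**2/2 + 11*s - 3 = 2*s - 3, so 3*s**3/2 - 15*s**2/2 + 9*s = 0, which factors as 3*s*(s - 3)*(s - 2)/2 = 0. The curves meet at s = 0, 2, 3.
On [0, 2], v = 3*s**3/2 - 15*s**2/2 + 11*s - 3 is on top; that piece has area ∫[0,2] (3*s**3/2 - 15*s**2/2 + 9*s) ds = 4.
On [2, 3], v = 2*s - 3 is on top; that piece has area ∫[2,3] (-(3*s**3/2 - 15*s**2/2 + 9*s)) ds = 5/8.
Total enclosed area = 4 + 5/8 = 37/8.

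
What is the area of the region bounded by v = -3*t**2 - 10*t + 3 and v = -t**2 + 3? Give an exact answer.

125/3

Set the curves equal: -3*t**2 - 10*t + 3 = -t**2 + 3, so -2*t**2 - 10*t = 0, which factors as -2*t*(t + 5) = 0. The curves meet at t = -5, 0.
On [-5, 0], v = -3*t**2 - 10*t + 3 is on top; that piece has area ∫[-5,0] (-2*t**2 - 10*t) dt = 125/3.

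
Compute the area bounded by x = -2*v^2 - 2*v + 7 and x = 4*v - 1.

Both boundary curves give x as a function of v, so integrate with respect to v. Setting them equal: -2*v^2 - 6*v + 8 = 0, i.e. -2*(v - 1)*(v + 4) = 0, so they meet at v = -4, 1.
For v in [-4, 1], x = -2*v^2 - 2*v + 7 is on the right; area = ∫[-4,1] (-2*v^2 - 6*v + 8) dv = 125/3.

125/3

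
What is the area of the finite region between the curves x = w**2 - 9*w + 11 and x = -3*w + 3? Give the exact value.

Both boundary curves give x as a function of w, so integrate with respect to w. Setting them equal: w**2 - 6*w + 8 = 0, i.e. (w - 4)*(w - 2) = 0, so they meet at w = 2, 4.
For w in [2, 4], x = w**2 - 9*w + 11 is on the left; area = ∫[2,4] (-(w**2 - 6*w + 8)) dw = 4/3.

4/3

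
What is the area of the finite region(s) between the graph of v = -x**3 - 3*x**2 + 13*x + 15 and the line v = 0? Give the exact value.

The curve meets the x-axis where -x**3 - 3*x**2 + 13*x + 15 = 0, i.e. -(x - 3)*(x + 1)*(x + 5) = 0, at x = -5, -1, 3.
On [-5, -1] the curve lies below the axis; ∫[-5,-1] (-x**3 - 3*x**2 + 13*x + 15) dx = -64, giving area 64.
On [-1, 3] the curve lies above the axis; ∫[-1,3] (-x**3 - 3*x**2 + 13*x + 15) dx = 64, giving area 64.
Total area = 64 + 64 = 128.

128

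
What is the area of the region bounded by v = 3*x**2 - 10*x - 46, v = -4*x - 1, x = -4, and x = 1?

141

The difference (3*x**2 - 10*x - 46) - (-4*x - 1) = 3*x**2 - 6*x - 45 changes sign at x = -3 inside [-4, 1], so split the integral there.
∫[-4,-3] (3*x**2 - 6*x - 45) dx = 13.
∫[-3,1] (3*x**2 - 6*x - 45) dx = -128; the area of that piece is 128.
Total area = 13 + 128 = 141.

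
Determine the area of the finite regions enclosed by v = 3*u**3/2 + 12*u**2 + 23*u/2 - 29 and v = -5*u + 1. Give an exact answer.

443/4

Set the curves equal: 3*u**3/2 + 12*u**2 + 23*u/2 - 29 = -5*u + 1, so 3*u**3/2 + 12*u**2 + 33*u/2 - 30 = 0, which factors as 3*(u - 1)*(u + 4)*(u + 5)/2 = 0. The curves meet at u = -5, -4, 1.
On [-5, -4], v = 3*u**3/2 + 12*u**2 + 23*u/2 - 29 is on top; that piece has area ∫[-5,-4] (3*u**3/2 + 12*u**2 + 33*u/2 - 30) du = 11/8.
On [-4, 1], v = -5*u + 1 is on top; that piece has area ∫[-4,1] (-(3*u**3/2 + 12*u**2 + 33*u/2 - 30)) du = 875/8.
Total enclosed area = 11/8 + 875/8 = 443/4.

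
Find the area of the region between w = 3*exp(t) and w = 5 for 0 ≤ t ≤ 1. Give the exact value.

The difference (3*exp(t)) - (5) = 3*exp(t) - 5 changes sign at t = log(5/3) inside [0, 1], so split the integral there.
∫[0,log(5/3)] (3*exp(t) - 5) dt = log(243/3125) + 2; the area of that piece is -2 + log(3125/243).
∫[log(5/3),1] (3*exp(t) - 5) dt = -10 - 5*log(3) + 5*log(5) + 3*exp(1).
Total area = (-2 + log(3125/243)) + (-10 - 5*log(3) + 5*log(5) + 3*exp(1)) = -12 - 10*log(3) + 3*exp(1) + 10*log(5).

-12 - 10*log(3) + 3*exp(1) + 10*log(5)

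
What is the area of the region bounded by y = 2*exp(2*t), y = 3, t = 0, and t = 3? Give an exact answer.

-11 - 7*log(2)/2 + log(6)/2 + 5*log(3)/2 + exp(6)

The difference (2*exp(2*t)) - (3) = 2*exp(2*t) - 3 changes sign at t = -log(2)/2 + log(3)/2 inside [0, 3], so split the integral there.
∫[0,-log(2)/2 + log(3)/2] (2*exp(2*t) - 3) dt = log(2*sqrt(6)/9) + 1/2; the area of that piece is -1/2 + log(3*sqrt(6)/4).
∫[-log(2)/2 + log(3)/2,3] (2*exp(2*t) - 3) dt = -21/2 - 3*log(2)/2 + 3*log(3)/2 + exp(6).
Total area = (-1/2 + log(3*sqrt(6)/4)) + (-21/2 - 3*log(2)/2 + 3*log(3)/2 + exp(6)) = -11 - 7*log(2)/2 + log(6)/2 + 5*log(3)/2 + exp(6).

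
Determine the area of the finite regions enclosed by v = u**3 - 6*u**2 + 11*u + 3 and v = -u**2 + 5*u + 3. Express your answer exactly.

37/12

Set the curves equal: u**3 - 6*u**2 + 11*u + 3 = -u**2 + 5*u + 3, so u**3 - 5*u**2 + 6*u = 0, which factors as u*(u - 3)*(u - 2) = 0. The curves meet at u = 0, 2, 3.
On [0, 2], v = u**3 - 6*u**2 + 11*u + 3 is on top; that piece has area ∫[0,2] (u**3 - 5*u**2 + 6*u) du = 8/3.
On [2, 3], v = -u**2 + 5*u + 3 is on top; that piece has area ∫[2,3] (-(u**3 - 5*u**2 + 6*u)) du = 5/12.
Total enclosed area = 8/3 + 5/12 = 37/12.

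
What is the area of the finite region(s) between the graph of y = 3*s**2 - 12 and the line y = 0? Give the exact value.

The curve meets the s-axis where 3*s**2 - 12 = 0, i.e. 3*(s - 2)*(s + 2) = 0, at s = -2, 2.
On [-2, 2] the curve lies below the axis; ∫[-2,2] (3*s**2 - 12) ds = -32, giving area 32.

32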